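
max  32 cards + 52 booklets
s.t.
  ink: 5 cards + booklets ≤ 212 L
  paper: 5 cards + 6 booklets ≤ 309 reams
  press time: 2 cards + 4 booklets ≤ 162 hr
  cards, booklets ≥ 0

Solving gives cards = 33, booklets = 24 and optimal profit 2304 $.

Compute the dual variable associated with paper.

Check each constraint at x*: ink 189/212 (slack 23); paper 309/309 (tight); press time 162/162 (tight).
Since ink is not tight, its dual is 0.
The binding rows give the dual system: 5·y_paper + 2·y_press time = 32 and 6·y_paper + 4·y_press time = 52.
This yields shadow prices y_paper = 3, y_press time = 8.5.
Shadow price of paper = 3.

3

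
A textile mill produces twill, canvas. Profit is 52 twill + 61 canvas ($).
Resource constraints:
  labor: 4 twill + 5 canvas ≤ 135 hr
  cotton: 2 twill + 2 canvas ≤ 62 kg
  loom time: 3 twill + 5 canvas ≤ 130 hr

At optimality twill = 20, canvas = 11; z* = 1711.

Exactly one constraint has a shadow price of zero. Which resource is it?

loom time

labor: 135/135 (binding)
cotton: 62/62 (binding)
loom time: 115/130 (slack 15)
By complementary slackness, a constraint with positive slack has shadow price 0 → loom time.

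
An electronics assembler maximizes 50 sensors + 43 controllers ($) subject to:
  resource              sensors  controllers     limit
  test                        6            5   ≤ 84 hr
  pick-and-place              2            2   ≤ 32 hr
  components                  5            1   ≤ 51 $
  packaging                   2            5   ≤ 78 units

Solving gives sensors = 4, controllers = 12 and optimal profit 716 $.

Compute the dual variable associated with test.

Check each constraint at x*: test 84/84 (tight); pick-and-place 32/32 (tight); components 32/51 (slack 19); packaging 68/78 (slack 10).
Slack constraints have shadow price 0 (complementary slackness).
Dual feasibility on the basic columns requires 6·y_test + 2·y_pick-and-place = 50, 5·y_test + 2·y_pick-and-place = 43.
This yields shadow prices y_test = 7, y_pick-and-place = 4.
Shadow price of test = 7.

7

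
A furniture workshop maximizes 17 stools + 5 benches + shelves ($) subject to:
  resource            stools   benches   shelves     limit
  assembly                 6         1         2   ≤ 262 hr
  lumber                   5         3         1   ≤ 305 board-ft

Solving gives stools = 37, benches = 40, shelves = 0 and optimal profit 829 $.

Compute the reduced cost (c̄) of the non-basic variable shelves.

Both assembly and lumber are binding at x*.
Dual feasibility on the basic columns requires 6·y_assembly + 5·y_lumber = 17, 1·y_assembly + 3·y_lumber = 5.
This yields shadow prices y_assembly = 2, y_lumber = 1.
Reduced cost of shelves: c₃ − yᵀa₃ = 1 − (2·2 + 1·1) = 1 − 5 = -4.

-4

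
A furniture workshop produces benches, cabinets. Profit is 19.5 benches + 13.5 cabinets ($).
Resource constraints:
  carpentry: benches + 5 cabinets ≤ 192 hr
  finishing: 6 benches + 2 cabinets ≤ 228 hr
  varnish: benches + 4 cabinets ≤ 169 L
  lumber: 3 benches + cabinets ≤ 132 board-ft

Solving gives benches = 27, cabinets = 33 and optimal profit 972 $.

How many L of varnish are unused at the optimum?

varnish used = 1·27 + 4·33 = 159; slack = 169 − 159 = 10.

10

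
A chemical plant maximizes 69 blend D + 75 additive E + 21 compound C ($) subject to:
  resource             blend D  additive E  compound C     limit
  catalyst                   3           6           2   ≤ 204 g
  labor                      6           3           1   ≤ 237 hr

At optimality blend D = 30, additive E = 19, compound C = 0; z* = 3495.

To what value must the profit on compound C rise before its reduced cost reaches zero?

25

Check each constraint at x*: catalyst 204/204 (tight); labor 237/237 (tight).
From A_Bᵀ y = c: 3·y_catalyst + 6·y_labor = 69; 6·y_catalyst + 3·y_labor = 75.
Solving: y_catalyst = 9, y_labor = 7.
compound C enters the basis when its profit ≥ yᵀa₃ = 9·2 + 7·1 = 25.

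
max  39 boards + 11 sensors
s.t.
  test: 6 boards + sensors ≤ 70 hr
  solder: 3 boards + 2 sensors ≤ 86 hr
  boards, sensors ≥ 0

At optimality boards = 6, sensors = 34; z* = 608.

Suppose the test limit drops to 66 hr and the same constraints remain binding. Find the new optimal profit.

Both test and solder are binding at x*.
Dual feasibility on the basic columns requires 6·y_test + 3·y_solder = 39, 1·y_test + 2·y_solder = 11.
Solving: y_test = 5, y_solder = 3.
Δz = y_test·Δb = 5 × (-4) = -20, so new z* = 608 − 20 = 588.

588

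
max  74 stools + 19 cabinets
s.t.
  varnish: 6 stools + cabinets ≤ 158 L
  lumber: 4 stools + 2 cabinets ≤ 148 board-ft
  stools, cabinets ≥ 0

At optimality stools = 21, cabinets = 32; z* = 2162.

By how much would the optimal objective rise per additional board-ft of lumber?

Check each constraint at x*: varnish 158/158 (tight); lumber 148/148 (tight).
The binding rows give the dual system: 6·y_varnish + 4·y_lumber = 74 and 1·y_varnish + 2·y_lumber = 19.
This yields shadow prices y_varnish = 9, y_lumber = 5.
Shadow price of lumber = 5.

5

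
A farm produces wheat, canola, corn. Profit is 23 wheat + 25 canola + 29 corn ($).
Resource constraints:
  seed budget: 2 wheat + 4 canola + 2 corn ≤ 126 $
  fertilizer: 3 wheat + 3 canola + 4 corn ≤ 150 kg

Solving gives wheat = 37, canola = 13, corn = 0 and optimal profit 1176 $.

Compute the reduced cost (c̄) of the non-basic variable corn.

-1

At the optimum: seed budget uses 126 of 126 (binding); fertilizer uses 150 of 150 (binding).
The binding rows give the dual system: 2·y_seed budget + 3·y_fertilizer = 23 and 4·y_seed budget + 3·y_fertilizer = 25.
→ y_seed budget = 1 and y_fertilizer = 7.
Reduced cost of corn: c₃ − yᵀa₃ = 29 − (1·2 + 7·4) = 29 − 30 = -1.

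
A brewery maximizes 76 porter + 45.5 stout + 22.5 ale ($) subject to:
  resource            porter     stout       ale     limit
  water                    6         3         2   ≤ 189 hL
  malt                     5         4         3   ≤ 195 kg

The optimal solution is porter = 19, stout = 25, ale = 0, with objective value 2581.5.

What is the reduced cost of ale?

-9.5

At the optimum: water uses 189 of 189 (binding); malt uses 195 of 195 (binding).
From A_Bᵀ y = c: 6·y_water + 5·y_malt = 76; 3·y_water + 4·y_malt = 45.5.
This yields shadow prices y_water = 8.5, y_malt = 5.
Reduced cost of ale: c₃ − yᵀa₃ = 22.5 − (8.5·2 + 5·3) = 22.5 − 32 = -9.5.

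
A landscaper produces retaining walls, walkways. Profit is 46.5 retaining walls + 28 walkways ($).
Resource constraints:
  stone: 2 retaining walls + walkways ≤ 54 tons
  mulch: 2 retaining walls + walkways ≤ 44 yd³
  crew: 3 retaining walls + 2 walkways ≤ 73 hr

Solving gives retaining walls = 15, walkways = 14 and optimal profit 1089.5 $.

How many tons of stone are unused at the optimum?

stone used = 2·15 + 1·14 = 44; slack = 54 − 44 = 10.

10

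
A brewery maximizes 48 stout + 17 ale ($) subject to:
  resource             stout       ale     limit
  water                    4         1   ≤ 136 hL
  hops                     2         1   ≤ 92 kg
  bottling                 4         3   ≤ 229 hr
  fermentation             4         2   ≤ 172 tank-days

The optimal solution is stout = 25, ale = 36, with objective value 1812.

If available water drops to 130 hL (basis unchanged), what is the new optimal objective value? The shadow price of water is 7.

Δb = -6, so new z* = 1812 + (7)·(-6) = 1812 − 42 = 1770.

1770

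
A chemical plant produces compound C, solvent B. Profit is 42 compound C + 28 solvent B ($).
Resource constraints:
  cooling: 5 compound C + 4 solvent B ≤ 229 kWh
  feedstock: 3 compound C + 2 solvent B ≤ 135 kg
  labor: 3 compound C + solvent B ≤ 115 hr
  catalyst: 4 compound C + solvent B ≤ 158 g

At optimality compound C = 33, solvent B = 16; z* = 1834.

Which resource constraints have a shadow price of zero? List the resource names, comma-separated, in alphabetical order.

catalyst, feedstock

cooling: 229/229 (binding)
feedstock: 131/135 (slack 4)
labor: 115/115 (binding)
catalyst: 148/158 (slack 10)
By complementary slackness, a constraint with positive slack has shadow price 0 → catalyst, feedstock.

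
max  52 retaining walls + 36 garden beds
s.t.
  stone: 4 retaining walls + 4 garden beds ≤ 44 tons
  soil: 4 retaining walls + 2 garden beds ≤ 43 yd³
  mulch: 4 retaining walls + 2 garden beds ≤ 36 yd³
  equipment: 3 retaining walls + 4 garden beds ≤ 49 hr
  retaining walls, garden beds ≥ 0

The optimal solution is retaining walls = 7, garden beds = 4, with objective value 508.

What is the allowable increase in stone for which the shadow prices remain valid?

9.6

Binding constraints: stone, mulch. The basis is B = [[4,4],[4,2]] with det -8.
Per unit increase in stone, x* moves by d = (-0.25, 0.5).
The basis stays optimal until equipment becomes binding; allowable increase = 9.6 tons.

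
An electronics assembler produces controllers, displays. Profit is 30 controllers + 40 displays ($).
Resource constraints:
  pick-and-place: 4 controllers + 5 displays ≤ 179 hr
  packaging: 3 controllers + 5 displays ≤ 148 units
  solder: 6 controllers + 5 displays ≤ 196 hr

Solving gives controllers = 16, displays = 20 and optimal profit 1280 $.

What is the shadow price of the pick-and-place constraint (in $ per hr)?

At the optimum: pick-and-place uses 164 of 179 (slack = 15); packaging uses 148 of 148 (binding); solder uses 196 of 196 (binding).
Since pick-and-place is not tight, its dual is 0.
Dual feasibility on the basic columns requires 3·y_packaging + 6·y_solder = 30, 5·y_packaging + 5·y_solder = 40.
This yields shadow prices y_packaging = 6, y_solder = 2.
Shadow price of pick-and-place = 0.

0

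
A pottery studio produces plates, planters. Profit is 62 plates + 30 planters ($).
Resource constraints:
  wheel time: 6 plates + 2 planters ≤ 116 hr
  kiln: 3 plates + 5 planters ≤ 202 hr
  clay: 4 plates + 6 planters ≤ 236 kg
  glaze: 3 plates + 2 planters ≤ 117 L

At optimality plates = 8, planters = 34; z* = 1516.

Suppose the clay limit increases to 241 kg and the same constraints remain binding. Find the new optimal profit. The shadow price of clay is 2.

Δb = 5, so new z* = 1516 + (2)·(5) = 1516 + 10 = 1526.

1526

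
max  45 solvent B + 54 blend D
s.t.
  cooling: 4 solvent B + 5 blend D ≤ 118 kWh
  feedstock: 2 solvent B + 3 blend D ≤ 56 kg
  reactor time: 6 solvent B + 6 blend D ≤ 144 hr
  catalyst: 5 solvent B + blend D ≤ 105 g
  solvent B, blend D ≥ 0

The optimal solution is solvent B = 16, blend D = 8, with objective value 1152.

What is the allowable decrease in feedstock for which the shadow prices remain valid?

4.25

Binding constraints: feedstock, reactor time. The basis is B = [[2,3],[6,6]] with det -6.
Per unit decrease in feedstock, x* moves by d = (1, -1).
The basis stays optimal until catalyst becomes binding; allowable decrease = 4.25 kg.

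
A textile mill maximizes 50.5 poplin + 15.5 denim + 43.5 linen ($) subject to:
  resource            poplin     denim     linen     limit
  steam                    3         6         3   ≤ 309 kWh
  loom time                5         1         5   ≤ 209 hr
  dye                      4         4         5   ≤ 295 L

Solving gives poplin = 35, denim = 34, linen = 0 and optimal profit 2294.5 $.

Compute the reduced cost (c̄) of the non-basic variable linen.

-7

Check each constraint at x*: steam 309/309 (tight); loom time 209/209 (tight); dye 276/295 (slack 19).
By complementary slackness, y = 0 for the non-binding constraint.
From A_Bᵀ y = c: 3·y_steam + 5·y_loom time = 50.5; 6·y_steam + 1·y_loom time = 15.5.
Solving: y_steam = 1, y_loom time = 9.5.
Reduced cost of linen: c₃ − yᵀa₃ = 43.5 − (1·3 + 9.5·5) = 43.5 − 50.5 = -7.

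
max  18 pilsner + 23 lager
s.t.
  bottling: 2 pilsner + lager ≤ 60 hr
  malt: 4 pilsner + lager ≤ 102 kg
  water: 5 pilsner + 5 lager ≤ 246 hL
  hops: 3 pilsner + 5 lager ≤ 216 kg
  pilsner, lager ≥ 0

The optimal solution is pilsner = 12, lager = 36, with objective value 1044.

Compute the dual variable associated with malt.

Binding: bottling and hops. Non-binding: malt (18 unused), water (6 unused).
Since malt, water are not tight, their duals are 0.
Dual feasibility on the basic columns requires 2·y_bottling + 3·y_hops = 18, 1·y_bottling + 5·y_hops = 23.
This yields shadow prices y_bottling = 3, y_hops = 4.
Shadow price of malt = 0.

0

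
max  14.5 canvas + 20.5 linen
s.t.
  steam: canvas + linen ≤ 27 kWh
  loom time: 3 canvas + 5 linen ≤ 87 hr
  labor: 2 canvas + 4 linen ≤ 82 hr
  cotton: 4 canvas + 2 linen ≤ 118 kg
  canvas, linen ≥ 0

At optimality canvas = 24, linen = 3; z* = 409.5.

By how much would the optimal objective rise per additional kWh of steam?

5.5

Check each constraint at x*: steam 27/27 (tight); loom time 87/87 (tight); labor 60/82 (slack 22); cotton 102/118 (slack 16).
Slack constraints have shadow price 0 (complementary slackness).
The binding rows give the dual system: 1·y_steam + 3·y_loom time = 14.5 and 1·y_steam + 5·y_loom time = 20.5.
This yields shadow prices y_steam = 5.5, y_loom time = 3.
Shadow price of steam = 5.5.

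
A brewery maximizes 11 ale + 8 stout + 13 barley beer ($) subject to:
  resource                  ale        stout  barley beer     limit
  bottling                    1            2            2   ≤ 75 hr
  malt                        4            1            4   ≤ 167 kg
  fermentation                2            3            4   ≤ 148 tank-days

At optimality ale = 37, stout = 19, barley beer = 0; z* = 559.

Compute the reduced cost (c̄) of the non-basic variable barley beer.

Check each constraint at x*: bottling 75/75 (tight); malt 167/167 (tight); fermentation 131/148 (slack 17).
By complementary slackness, y = 0 for the non-binding constraint.
The binding rows give the dual system: 1·y_bottling + 4·y_malt = 11 and 2·y_bottling + 1·y_malt = 8.
Solving: y_bottling = 3, y_malt = 2.
Reduced cost of barley beer: c₃ − yᵀa₃ = 13 − (3·2 + 2·4) = 13 − 14 = -1.

-1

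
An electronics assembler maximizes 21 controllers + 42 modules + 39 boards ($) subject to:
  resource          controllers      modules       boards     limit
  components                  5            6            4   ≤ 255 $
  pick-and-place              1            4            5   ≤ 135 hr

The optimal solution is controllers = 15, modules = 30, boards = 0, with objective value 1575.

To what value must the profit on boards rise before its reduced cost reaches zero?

42

Both components and pick-and-place are binding at x*.
Dual feasibility on the basic columns requires 5·y_components + 1·y_pick-and-place = 21, 6·y_components + 4·y_pick-and-place = 42.
This yields shadow prices y_components = 3, y_pick-and-place = 6.
boards enters the basis when its profit ≥ yᵀa₃ = 3·4 + 6·5 = 42.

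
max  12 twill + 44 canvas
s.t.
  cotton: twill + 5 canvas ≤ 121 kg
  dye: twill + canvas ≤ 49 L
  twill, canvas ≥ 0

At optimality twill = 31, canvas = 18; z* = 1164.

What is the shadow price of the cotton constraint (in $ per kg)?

Both cotton and dye are binding at x*.
From A_Bᵀ y = c: 1·y_cotton + 1·y_dye = 12; 5·y_cotton + 1·y_dye = 44.
Solving: y_cotton = 8, y_dye = 4.
Shadow price of cotton = 8.

8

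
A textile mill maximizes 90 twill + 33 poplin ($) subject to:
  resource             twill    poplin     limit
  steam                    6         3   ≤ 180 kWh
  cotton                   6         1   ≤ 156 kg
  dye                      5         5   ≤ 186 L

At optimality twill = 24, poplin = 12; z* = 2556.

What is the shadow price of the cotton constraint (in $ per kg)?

Binding: steam and cotton. Non-binding: dye (6 unused).
By complementary slackness, y = 0 for the non-binding constraint.
Dual feasibility on the basic columns requires 6·y_steam + 6·y_cotton = 90, 3·y_steam + 1·y_cotton = 33.
This yields shadow prices y_steam = 9, y_cotton = 6.
Shadow price of cotton = 6.

6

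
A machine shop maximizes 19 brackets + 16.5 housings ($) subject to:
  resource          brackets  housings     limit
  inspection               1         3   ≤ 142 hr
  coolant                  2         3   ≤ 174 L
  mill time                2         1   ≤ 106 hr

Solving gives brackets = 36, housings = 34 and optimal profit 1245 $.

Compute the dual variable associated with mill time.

6

Binding: coolant and mill time. Non-binding: inspection (4 unused).
By complementary slackness, y = 0 for the non-binding constraint.
Dual feasibility on the basic columns requires 2·y_coolant + 2·y_mill time = 19, 3·y_coolant + 1·y_mill time = 16.5.
This yields shadow prices y_coolant = 3.5, y_mill time = 6.
Shadow price of mill time = 6.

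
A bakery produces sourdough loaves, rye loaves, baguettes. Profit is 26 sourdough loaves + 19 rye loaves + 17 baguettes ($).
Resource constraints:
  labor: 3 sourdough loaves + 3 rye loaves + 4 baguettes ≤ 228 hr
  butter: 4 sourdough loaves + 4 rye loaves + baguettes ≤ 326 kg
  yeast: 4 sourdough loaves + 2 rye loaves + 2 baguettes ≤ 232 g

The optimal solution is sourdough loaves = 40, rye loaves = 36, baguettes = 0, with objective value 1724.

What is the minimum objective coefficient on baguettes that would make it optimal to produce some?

At the optimum: labor uses 228 of 228 (binding); butter uses 304 of 326 (slack = 22); yeast uses 232 of 232 (binding).
Since butter is not tight, its dual is 0.
From A_Bᵀ y = c: 3·y_labor + 4·y_yeast = 26; 3·y_labor + 2·y_yeast = 19.
→ y_labor = 4 and y_yeast = 3.5.
baguettes enters the basis when its profit ≥ yᵀa₃ = 4·4 + 3.5·2 = 23.

23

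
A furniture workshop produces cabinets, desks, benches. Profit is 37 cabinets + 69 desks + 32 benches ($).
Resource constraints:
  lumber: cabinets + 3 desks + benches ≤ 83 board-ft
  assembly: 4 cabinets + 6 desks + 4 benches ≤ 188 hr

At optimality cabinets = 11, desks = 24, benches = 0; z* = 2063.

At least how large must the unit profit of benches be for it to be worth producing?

At the optimum: lumber uses 83 of 83 (binding); assembly uses 188 of 188 (binding).
The binding rows give the dual system: 1·y_lumber + 4·y_assembly = 37 and 3·y_lumber + 6·y_assembly = 69.
This yields shadow prices y_lumber = 9, y_assembly = 7.
benches enters the basis when its profit ≥ yᵀa₃ = 9·1 + 7·4 = 37.

37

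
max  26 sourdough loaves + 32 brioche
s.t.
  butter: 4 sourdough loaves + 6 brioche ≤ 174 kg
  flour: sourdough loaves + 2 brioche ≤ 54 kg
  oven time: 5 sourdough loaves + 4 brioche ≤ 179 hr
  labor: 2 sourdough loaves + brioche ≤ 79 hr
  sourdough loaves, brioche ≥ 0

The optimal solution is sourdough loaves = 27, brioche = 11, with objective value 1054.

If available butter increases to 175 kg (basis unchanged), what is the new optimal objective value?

1058

At the optimum: butter uses 174 of 174 (binding); flour uses 49 of 54 (slack = 5); oven time uses 179 of 179 (binding); labor uses 65 of 79 (slack = 14).
By complementary slackness, y = 0 for the non-binding constraints.
From A_Bᵀ y = c: 4·y_butter + 5·y_oven time = 26; 6·y_butter + 4·y_oven time = 32.
Solving: y_butter = 4, y_oven time = 2.
Δz = y_butter·Δb = 4 × (1) = 4, so new z* = 1054 + 4 = 1058.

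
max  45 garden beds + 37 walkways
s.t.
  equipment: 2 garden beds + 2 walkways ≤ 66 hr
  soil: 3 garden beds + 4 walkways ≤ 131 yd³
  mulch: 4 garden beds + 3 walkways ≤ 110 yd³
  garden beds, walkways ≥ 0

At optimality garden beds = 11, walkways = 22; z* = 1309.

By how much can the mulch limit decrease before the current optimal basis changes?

10

Binding constraints: equipment, mulch. The basis is B = [[2,2],[4,3]] with det -2.
Per unit decrease in mulch, x* moves by d = (-1, 1).
The basis stays optimal until soil becomes binding; allowable decrease = 10 yd³.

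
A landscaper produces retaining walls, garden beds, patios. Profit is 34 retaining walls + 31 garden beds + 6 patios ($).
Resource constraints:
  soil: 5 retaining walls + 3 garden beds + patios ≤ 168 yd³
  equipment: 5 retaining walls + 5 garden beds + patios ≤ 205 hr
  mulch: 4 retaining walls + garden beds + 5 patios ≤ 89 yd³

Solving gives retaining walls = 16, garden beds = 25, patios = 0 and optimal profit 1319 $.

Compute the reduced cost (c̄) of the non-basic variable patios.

-5

Binding: equipment and mulch. Non-binding: soil (13 unused).
Since soil is not tight, its dual is 0.
From A_Bᵀ y = c: 5·y_equipment + 4·y_mulch = 34; 5·y_equipment + 1·y_mulch = 31.
Solving: y_equipment = 6, y_mulch = 1.
Reduced cost of patios: c₃ − yᵀa₃ = 6 − (6·1 + 1·5) = 6 − 11 = -5.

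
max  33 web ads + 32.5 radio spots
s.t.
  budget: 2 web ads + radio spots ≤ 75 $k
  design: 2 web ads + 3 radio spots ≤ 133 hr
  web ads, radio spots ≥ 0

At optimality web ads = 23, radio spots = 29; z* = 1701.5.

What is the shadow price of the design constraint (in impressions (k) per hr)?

At the optimum: budget uses 75 of 75 (binding); design uses 133 of 133 (binding).
The binding rows give the dual system: 2·y_budget + 2·y_design = 33 and 1·y_budget + 3·y_design = 32.5.
Solving: y_budget = 8.5, y_design = 8.
Shadow price of design = 8.

8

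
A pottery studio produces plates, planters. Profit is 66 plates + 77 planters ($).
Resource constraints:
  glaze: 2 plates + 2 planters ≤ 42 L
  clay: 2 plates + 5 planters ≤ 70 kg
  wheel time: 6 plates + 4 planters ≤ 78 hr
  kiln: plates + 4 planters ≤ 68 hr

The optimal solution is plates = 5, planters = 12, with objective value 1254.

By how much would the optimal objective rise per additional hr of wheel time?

Binding: clay and wheel time. Non-binding: glaze (8 unused), kiln (15 unused).
By complementary slackness, y = 0 for the non-binding constraints.
Dual feasibility on the basic columns requires 2·y_clay + 6·y_wheel time = 66, 5·y_clay + 4·y_wheel time = 77.
Solving: y_clay = 9, y_wheel time = 8.
Shadow price of wheel time = 8.

8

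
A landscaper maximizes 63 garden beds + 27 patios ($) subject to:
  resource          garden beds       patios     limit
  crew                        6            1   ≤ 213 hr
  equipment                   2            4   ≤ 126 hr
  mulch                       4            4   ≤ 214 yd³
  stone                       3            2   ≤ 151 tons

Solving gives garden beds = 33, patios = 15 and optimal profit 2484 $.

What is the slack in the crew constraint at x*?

0

crew used = 6·33 + 1·15 = 213; slack = 213 − 213 = 0.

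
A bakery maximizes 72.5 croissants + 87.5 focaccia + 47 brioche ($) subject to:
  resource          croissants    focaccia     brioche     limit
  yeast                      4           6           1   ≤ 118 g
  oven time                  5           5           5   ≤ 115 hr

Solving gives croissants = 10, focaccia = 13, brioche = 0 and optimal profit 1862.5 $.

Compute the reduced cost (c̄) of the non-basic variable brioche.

-3

At the optimum: yeast uses 118 of 118 (binding); oven time uses 115 of 115 (binding).
The binding rows give the dual system: 4·y_yeast + 5·y_oven time = 72.5 and 6·y_yeast + 5·y_oven time = 87.5.
Solving: y_yeast = 7.5, y_oven time = 8.5.
Reduced cost of brioche: c₃ − yᵀa₃ = 47 − (7.5·1 + 8.5·5) = 47 − 50 = -3.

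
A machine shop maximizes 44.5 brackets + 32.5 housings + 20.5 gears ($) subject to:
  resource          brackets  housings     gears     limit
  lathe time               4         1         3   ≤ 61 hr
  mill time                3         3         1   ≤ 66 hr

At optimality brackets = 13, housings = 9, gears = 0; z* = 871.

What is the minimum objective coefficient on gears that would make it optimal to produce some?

Check each constraint at x*: lathe time 61/61 (tight); mill time 66/66 (tight).
From A_Bᵀ y = c: 4·y_lathe time + 3·y_mill time = 44.5; 1·y_lathe time + 3·y_mill time = 32.5.
This yields shadow prices y_lathe time = 4, y_mill time = 9.5.
gears enters the basis when its profit ≥ yᵀa₃ = 4·3 + 9.5·1 = 21.5.

21.5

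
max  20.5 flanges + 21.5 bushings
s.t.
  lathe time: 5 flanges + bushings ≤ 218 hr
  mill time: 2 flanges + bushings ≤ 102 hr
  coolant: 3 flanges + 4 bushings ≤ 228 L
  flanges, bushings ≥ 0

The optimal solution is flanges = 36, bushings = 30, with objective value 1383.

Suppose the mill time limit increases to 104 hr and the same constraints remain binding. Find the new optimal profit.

Check each constraint at x*: lathe time 210/218 (slack 8); mill time 102/102 (tight); coolant 228/228 (tight).
By complementary slackness, y = 0 for the non-binding constraint.
From A_Bᵀ y = c: 2·y_mill time + 3·y_coolant = 20.5; 1·y_mill time + 4·y_coolant = 21.5.
→ y_mill time = 3.5 and y_coolant = 4.5.
Δz = y_mill time·Δb = 3.5 × (2) = 7, so new z* = 1383 + 7 = 1390.

1390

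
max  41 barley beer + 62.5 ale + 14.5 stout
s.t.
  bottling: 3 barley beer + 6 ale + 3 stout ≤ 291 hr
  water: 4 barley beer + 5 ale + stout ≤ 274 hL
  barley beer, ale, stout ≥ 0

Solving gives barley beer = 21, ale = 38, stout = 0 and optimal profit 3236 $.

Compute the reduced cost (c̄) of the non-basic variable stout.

Both bottling and water are binding at x*.
From A_Bᵀ y = c: 3·y_bottling + 4·y_water = 41; 6·y_bottling + 5·y_water = 62.5.
→ y_bottling = 5 and y_water = 6.5.
Reduced cost of stout: c₃ − yᵀa₃ = 14.5 − (5·3 + 6.5·1) = 14.5 − 21.5 = -7.

-7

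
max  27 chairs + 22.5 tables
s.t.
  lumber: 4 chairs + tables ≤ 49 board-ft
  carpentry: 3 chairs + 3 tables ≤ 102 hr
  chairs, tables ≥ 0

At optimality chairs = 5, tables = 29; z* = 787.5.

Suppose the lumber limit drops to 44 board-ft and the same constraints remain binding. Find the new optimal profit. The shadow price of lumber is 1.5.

780

Δb = -5, so new z* = 787.5 + (1.5)·(-5) = 787.5 − 7.5 = 780.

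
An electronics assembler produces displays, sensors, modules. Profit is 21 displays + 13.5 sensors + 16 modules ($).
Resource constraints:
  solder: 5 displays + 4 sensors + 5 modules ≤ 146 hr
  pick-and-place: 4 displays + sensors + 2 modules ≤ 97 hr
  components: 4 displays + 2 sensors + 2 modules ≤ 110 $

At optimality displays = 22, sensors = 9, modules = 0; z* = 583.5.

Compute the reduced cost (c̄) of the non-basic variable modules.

-2

Check each constraint at x*: solder 146/146 (tight); pick-and-place 97/97 (tight); components 106/110 (slack 4).
Slack constraints have shadow price 0 (complementary slackness).
From A_Bᵀ y = c: 5·y_solder + 4·y_pick-and-place = 21; 4·y_solder + 1·y_pick-and-place = 13.5.
Solving: y_solder = 3, y_pick-and-place = 1.5.
Reduced cost of modules: c₃ − yᵀa₃ = 16 − (3·5 + 1.5·2) = 16 − 18 = -2.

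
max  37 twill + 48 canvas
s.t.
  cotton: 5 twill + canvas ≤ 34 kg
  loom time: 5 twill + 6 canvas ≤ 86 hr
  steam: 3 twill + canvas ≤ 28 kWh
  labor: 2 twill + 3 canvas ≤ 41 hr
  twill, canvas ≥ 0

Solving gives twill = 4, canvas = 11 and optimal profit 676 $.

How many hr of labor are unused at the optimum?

0

labor used = 2·4 + 3·11 = 41; slack = 41 − 41 = 0.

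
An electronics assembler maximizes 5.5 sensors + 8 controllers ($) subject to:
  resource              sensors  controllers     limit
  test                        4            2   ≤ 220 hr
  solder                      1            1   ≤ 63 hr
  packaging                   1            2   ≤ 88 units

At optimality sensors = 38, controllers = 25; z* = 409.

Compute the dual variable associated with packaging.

2.5

Binding: solder and packaging. Non-binding: test (18 unused).
Since test is not tight, its dual is 0.
The binding rows give the dual system: 1·y_solder + 1·y_packaging = 5.5 and 1·y_solder + 2·y_packaging = 8.
→ y_solder = 3 and y_packaging = 2.5.
Shadow price of packaging = 2.5.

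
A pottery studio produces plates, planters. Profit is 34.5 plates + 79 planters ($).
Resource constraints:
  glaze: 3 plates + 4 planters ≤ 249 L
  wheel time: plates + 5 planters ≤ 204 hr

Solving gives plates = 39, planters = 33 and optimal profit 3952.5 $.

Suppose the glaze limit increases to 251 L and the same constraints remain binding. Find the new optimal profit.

At the optimum: glaze uses 249 of 249 (binding); wheel time uses 204 of 204 (binding).
Dual feasibility on the basic columns requires 3·y_glaze + 1·y_wheel time = 34.5, 4·y_glaze + 5·y_wheel time = 79.
Solving: y_glaze = 8.5, y_wheel time = 9.
Δz = y_glaze·Δb = 8.5 × (2) = 17, so new z* = 3952.5 + 17 = 3969.5.

3969.5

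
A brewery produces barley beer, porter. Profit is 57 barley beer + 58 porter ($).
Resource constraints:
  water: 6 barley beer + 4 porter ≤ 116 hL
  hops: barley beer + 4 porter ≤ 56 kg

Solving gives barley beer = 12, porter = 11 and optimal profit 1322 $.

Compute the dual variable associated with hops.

6

Check each constraint at x*: water 116/116 (tight); hops 56/56 (tight).
Dual feasibility on the basic columns requires 6·y_water + 1·y_hops = 57, 4·y_water + 4·y_hops = 58.
This yields shadow prices y_water = 8.5, y_hops = 6.
Shadow price of hops = 6.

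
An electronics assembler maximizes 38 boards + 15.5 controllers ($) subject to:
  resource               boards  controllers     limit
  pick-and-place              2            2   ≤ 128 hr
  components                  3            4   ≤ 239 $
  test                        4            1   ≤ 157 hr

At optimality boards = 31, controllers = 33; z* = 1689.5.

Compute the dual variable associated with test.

7.5

At the optimum: pick-and-place uses 128 of 128 (binding); components uses 225 of 239 (slack = 14); test uses 157 of 157 (binding).
By complementary slackness, y = 0 for the non-binding constraint.
Dual feasibility on the basic columns requires 2·y_pick-and-place + 4·y_test = 38, 2·y_pick-and-place + 1·y_test = 15.5.
This yields shadow prices y_pick-and-place = 4, y_test = 7.5.
Shadow price of test = 7.5.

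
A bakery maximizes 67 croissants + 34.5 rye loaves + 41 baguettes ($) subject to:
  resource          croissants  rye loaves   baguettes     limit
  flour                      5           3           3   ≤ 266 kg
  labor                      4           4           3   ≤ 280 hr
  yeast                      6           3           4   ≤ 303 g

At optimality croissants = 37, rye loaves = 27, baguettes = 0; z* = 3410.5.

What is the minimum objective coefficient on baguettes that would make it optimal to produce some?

At the optimum: flour uses 266 of 266 (binding); labor uses 256 of 280 (slack = 24); yeast uses 303 of 303 (binding).
By complementary slackness, y = 0 for the non-binding constraint.
From A_Bᵀ y = c: 5·y_flour + 6·y_yeast = 67; 3·y_flour + 3·y_yeast = 34.5.
Solving: y_flour = 2, y_yeast = 9.5.
baguettes enters the basis when its profit ≥ yᵀa₃ = 2·3 + 9.5·4 = 44.

44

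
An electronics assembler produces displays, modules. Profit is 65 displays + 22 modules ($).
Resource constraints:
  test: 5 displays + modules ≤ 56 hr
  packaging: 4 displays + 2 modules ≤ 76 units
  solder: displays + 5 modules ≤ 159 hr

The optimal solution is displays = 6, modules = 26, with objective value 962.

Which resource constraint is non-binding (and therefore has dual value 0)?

test: 56/56 (binding)
packaging: 76/76 (binding)
solder: 136/159 (slack 23)
By complementary slackness, a constraint with positive slack has shadow price 0 → solder.

solder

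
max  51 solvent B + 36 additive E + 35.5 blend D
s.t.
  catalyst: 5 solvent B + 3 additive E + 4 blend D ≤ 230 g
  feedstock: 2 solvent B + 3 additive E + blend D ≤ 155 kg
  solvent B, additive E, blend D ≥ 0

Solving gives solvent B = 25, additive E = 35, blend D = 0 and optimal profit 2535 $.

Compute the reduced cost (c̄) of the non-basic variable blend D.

-3.5

Both catalyst and feedstock are binding at x*.
From A_Bᵀ y = c: 5·y_catalyst + 2·y_feedstock = 51; 3·y_catalyst + 3·y_feedstock = 36.
Solving: y_catalyst = 9, y_feedstock = 3.
Reduced cost of blend D: c₃ − yᵀa₃ = 35.5 − (9·4 + 3·1) = 35.5 − 39 = -3.5.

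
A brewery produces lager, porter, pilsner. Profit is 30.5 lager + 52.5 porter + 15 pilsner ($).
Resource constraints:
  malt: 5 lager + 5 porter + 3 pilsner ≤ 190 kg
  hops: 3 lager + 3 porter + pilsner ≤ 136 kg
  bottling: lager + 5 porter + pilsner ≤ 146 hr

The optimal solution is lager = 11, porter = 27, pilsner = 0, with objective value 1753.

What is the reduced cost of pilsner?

Binding: malt and bottling. Non-binding: hops (22 unused).
Slack constraints have shadow price 0 (complementary slackness).
The binding rows give the dual system: 5·y_malt + 1·y_bottling = 30.5 and 5·y_malt + 5·y_bottling = 52.5.
→ y_malt = 5 and y_bottling = 5.5.
Reduced cost of pilsner: c₃ − yᵀa₃ = 15 − (5·3 + 5.5·1) = 15 − 20.5 = -5.5.

-5.5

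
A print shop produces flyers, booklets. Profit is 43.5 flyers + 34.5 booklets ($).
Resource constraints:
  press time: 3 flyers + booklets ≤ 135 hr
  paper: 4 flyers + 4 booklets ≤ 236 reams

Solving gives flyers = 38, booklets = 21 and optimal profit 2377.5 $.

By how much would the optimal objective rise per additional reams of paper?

At the optimum: press time uses 135 of 135 (binding); paper uses 236 of 236 (binding).
Dual feasibility on the basic columns requires 3·y_press time + 4·y_paper = 43.5, 1·y_press time + 4·y_paper = 34.5.
→ y_press time = 4.5 and y_paper = 7.5.
Shadow price of paper = 7.5.

7.5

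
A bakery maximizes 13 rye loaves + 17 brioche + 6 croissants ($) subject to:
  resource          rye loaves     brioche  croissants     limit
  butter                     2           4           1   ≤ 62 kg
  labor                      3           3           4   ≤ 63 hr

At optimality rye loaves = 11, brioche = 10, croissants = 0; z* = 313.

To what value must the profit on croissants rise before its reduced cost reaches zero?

Both butter and labor are binding at x*.
Dual feasibility on the basic columns requires 2·y_butter + 3·y_labor = 13, 4·y_butter + 3·y_labor = 17.
→ y_butter = 2 and y_labor = 3.
croissants enters the basis when its profit ≥ yᵀa₃ = 2·1 + 3·4 = 14.

14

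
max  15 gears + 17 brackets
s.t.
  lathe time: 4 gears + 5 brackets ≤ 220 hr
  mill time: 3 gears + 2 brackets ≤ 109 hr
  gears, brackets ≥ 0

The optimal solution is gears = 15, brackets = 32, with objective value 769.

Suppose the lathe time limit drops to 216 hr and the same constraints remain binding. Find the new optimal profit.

757

Check each constraint at x*: lathe time 220/220 (tight); mill time 109/109 (tight).
Dual feasibility on the basic columns requires 4·y_lathe time + 3·y_mill time = 15, 5·y_lathe time + 2·y_mill time = 17.
→ y_lathe time = 3 and y_mill time = 1.
Δz = y_lathe time·Δb = 3 × (-4) = -12, so new z* = 769 − 12 = 757.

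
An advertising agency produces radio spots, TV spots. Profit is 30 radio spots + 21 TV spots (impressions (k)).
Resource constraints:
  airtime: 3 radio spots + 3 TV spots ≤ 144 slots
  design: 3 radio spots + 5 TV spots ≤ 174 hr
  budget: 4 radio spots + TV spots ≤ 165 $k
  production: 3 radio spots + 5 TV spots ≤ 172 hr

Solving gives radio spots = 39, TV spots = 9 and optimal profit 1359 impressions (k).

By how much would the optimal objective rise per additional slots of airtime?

At the optimum: airtime uses 144 of 144 (binding); design uses 162 of 174 (slack = 12); budget uses 165 of 165 (binding); production uses 162 of 172 (slack = 10).
Since design, production are not tight, their duals are 0.
Dual feasibility on the basic columns requires 3·y_airtime + 4·y_budget = 30, 3·y_airtime + 1·y_budget = 21.
Solving: y_airtime = 6, y_budget = 3.
Shadow price of airtime = 6.

6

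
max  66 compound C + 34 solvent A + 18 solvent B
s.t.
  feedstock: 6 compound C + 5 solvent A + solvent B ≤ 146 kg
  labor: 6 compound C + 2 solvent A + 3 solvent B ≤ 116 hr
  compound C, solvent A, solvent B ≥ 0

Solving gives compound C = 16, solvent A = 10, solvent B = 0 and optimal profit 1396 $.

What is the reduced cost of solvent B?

Check each constraint at x*: feedstock 146/146 (tight); labor 116/116 (tight).
The binding rows give the dual system: 6·y_feedstock + 6·y_labor = 66 and 5·y_feedstock + 2·y_labor = 34.
This yields shadow prices y_feedstock = 4, y_labor = 7.
Reduced cost of solvent B: c₃ − yᵀa₃ = 18 − (4·1 + 7·3) = 18 − 25 = -7.

-7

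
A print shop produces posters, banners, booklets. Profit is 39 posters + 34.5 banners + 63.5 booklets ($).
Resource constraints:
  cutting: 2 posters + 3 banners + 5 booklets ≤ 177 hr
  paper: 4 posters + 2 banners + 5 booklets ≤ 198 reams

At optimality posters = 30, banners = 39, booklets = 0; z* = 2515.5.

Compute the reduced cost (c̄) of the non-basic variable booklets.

-4

Both cutting and paper are binding at x*.
Dual feasibility on the basic columns requires 2·y_cutting + 4·y_paper = 39, 3·y_cutting + 2·y_paper = 34.5.
Solving: y_cutting = 7.5, y_paper = 6.
Reduced cost of booklets: c₃ − yᵀa₃ = 63.5 − (7.5·5 + 6·5) = 63.5 − 67.5 = -4.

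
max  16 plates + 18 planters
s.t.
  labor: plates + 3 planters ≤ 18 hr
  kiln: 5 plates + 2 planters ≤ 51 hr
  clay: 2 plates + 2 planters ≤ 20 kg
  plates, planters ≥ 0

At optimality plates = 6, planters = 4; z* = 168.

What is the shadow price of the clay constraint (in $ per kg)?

Check each constraint at x*: labor 18/18 (tight); kiln 38/51 (slack 13); clay 20/20 (tight).
Since kiln is not tight, its dual is 0.
Dual feasibility on the basic columns requires 1·y_labor + 2·y_clay = 16, 3·y_labor + 2·y_clay = 18.
→ y_labor = 1 and y_clay = 7.5.
Shadow price of clay = 7.5.

7.5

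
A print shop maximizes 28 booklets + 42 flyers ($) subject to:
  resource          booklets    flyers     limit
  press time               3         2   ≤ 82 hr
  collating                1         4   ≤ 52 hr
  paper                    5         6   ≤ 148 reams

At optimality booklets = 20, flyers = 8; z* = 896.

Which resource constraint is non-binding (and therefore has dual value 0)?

press time

press time: 76/82 (slack 6)
collating: 52/52 (binding)
paper: 148/148 (binding)
By complementary slackness, a constraint with positive slack has shadow price 0 → press time.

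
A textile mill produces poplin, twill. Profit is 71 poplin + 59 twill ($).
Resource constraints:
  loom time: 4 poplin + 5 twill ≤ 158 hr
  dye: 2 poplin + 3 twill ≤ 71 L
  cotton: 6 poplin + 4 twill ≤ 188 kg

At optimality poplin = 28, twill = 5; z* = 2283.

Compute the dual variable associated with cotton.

9.5

Binding: dye and cotton. Non-binding: loom time (21 unused).
By complementary slackness, y = 0 for the non-binding constraint.
The binding rows give the dual system: 2·y_dye + 6·y_cotton = 71 and 3·y_dye + 4·y_cotton = 59.
Solving: y_dye = 7, y_cotton = 9.5.
Shadow price of cotton = 9.5.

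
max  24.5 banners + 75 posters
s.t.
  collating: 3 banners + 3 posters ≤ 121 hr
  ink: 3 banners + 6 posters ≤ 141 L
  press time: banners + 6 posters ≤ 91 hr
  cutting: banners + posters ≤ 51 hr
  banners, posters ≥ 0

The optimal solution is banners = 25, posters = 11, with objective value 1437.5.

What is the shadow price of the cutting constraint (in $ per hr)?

At the optimum: collating uses 108 of 121 (slack = 13); ink uses 141 of 141 (binding); press time uses 91 of 91 (binding); cutting uses 36 of 51 (slack = 15).
Since collating, cutting are not tight, their duals are 0.
The binding rows give the dual system: 3·y_ink + 1·y_press time = 24.5 and 6·y_ink + 6·y_press time = 75.
Solving: y_ink = 6, y_press time = 6.5.
Shadow price of cutting = 0.

0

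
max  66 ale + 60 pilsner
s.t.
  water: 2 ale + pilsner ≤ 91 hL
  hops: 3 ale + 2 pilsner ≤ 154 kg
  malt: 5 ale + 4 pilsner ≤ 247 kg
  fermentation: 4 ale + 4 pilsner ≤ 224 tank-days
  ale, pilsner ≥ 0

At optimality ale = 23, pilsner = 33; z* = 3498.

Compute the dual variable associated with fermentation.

9

At the optimum: water uses 79 of 91 (slack = 12); hops uses 135 of 154 (slack = 19); malt uses 247 of 247 (binding); fermentation uses 224 of 224 (binding).
Since water, hops are not tight, their duals are 0.
Dual feasibility on the basic columns requires 5·y_malt + 4·y_fermentation = 66, 4·y_malt + 4·y_fermentation = 60.
→ y_malt = 6 and y_fermentation = 9.
Shadow price of fermentation = 9.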